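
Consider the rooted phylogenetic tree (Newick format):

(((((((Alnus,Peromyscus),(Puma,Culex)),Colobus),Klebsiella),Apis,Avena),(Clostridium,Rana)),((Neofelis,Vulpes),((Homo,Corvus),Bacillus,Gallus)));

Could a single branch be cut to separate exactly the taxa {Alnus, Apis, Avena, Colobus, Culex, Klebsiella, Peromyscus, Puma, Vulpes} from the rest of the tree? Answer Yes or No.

No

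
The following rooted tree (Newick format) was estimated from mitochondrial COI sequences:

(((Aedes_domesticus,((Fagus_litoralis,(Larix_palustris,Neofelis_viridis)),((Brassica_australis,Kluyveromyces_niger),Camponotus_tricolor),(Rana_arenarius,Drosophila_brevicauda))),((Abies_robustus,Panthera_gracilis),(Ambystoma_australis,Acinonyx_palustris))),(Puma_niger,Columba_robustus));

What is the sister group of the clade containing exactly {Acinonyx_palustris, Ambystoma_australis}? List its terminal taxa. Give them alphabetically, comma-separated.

Abies_robustus, Panthera_gracilis

The clade containing exactly {Acinonyx_palustris, Ambystoma_australis} attaches to the tree at the node subtending ((Abies_robustus,Panthera_gracilis),(Ambystoma_australis,Acinonyx_palustris)).
The other lineage descending from that same node — the sister group — is (Abies_robustus,Panthera_gracilis); its 2 tips in alphabetical order are the answer.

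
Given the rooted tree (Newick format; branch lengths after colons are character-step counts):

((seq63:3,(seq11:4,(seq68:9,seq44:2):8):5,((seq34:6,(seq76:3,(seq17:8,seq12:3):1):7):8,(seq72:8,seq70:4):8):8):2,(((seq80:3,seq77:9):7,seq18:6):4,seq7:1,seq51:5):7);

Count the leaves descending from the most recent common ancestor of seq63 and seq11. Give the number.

The MRCA of seq63 and seq11 is the node subtending (seq63,(seq11,(seq68,seq44)),((seq34,(seq76,(seq17,seq12))),(seq72,seq70))).
That clade contains 10 terminal taxa: seq11, seq12, seq17, seq34, seq44, seq63, seq68, seq70, seq72, seq76.

10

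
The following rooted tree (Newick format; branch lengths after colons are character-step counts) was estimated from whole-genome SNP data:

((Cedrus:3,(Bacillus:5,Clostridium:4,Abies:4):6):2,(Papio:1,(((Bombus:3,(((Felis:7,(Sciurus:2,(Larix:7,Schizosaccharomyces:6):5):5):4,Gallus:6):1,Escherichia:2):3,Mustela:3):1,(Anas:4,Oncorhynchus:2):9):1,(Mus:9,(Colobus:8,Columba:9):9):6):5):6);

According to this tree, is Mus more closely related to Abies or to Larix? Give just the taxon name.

Larix

The MRCA of Mus and Larix subtends (((Bombus,(((Felis,(Sciurus,(Larix,Schizosaccharomyces))),Gallus),Escherichia),Mustela),(Anas,Oncorhynchus)),(Mus,(Colobus,Columba))) (13 taxa).
The MRCA of Mus and Abies is the root, subtending the entire tree (18 taxa).
The first is nested inside the second, so Mus shares a more recent common ancestor with Larix.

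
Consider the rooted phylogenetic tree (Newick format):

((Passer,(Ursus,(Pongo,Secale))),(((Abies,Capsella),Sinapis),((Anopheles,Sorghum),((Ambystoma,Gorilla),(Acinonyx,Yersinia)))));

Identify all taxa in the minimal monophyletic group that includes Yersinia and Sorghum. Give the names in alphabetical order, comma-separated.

Tracing Yersinia: it sits inside (Acinonyx,Yersinia).
Tracing Sorghum: it sits inside (Anopheles,Sorghum).
The smallest clade enclosing both is ((Anopheles,Sorghum),((Ambystoma,Gorilla),(Acinonyx,Yersinia))); the answer is its 6 terminal taxa in alphabetical order.

Acinonyx, Ambystoma, Anopheles, Gorilla, Sorghum, Yersinia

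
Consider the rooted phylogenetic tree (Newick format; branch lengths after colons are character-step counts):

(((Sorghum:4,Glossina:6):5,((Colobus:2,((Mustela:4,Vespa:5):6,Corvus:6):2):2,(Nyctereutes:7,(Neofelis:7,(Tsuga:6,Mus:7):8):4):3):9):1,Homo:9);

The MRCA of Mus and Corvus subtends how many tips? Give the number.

8

The MRCA of Mus and Corvus is the node subtending ((Colobus,((Mustela,Vespa),Corvus)),(Nyctereutes,(Neofelis,(Tsuga,Mus)))).
That clade contains 8 terminal taxa: Colobus, Corvus, Mus, Mustela, Neofelis, Nyctereutes, Tsuga, Vespa.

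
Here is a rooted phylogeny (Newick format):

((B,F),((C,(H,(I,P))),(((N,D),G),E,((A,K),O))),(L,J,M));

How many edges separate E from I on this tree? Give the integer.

6

The MRCA of E and I is the node subtending ((C,(H,(I,P))),(((N,D),G),E,((A,K),O))).
From E up to that node: 2 branches. From I up to the same node: 4 branches. Total: 2 + 4 = 6.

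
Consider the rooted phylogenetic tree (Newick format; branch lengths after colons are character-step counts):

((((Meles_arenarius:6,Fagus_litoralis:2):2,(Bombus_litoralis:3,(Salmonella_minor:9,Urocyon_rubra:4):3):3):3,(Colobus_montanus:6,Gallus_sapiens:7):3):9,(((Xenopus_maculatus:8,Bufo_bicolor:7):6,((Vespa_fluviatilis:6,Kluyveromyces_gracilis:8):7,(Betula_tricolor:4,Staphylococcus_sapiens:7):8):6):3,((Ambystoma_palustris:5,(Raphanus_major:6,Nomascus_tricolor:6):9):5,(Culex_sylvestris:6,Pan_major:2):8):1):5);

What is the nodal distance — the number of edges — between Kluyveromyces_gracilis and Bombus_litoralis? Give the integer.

9

The MRCA of Kluyveromyces_gracilis and Bombus_litoralis is the root of the tree.
From Kluyveromyces_gracilis up to that node: 5 branches. From Bombus_litoralis up to the same node: 4 branches. Total: 5 + 4 = 9.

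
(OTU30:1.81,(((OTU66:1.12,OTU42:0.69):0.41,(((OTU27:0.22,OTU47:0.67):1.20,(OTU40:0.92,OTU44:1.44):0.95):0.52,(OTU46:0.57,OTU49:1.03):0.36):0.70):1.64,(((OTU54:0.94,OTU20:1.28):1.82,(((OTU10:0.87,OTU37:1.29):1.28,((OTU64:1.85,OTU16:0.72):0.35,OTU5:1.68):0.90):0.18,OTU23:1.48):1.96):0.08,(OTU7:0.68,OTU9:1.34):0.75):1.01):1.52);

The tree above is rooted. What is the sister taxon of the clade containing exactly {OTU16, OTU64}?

OTU5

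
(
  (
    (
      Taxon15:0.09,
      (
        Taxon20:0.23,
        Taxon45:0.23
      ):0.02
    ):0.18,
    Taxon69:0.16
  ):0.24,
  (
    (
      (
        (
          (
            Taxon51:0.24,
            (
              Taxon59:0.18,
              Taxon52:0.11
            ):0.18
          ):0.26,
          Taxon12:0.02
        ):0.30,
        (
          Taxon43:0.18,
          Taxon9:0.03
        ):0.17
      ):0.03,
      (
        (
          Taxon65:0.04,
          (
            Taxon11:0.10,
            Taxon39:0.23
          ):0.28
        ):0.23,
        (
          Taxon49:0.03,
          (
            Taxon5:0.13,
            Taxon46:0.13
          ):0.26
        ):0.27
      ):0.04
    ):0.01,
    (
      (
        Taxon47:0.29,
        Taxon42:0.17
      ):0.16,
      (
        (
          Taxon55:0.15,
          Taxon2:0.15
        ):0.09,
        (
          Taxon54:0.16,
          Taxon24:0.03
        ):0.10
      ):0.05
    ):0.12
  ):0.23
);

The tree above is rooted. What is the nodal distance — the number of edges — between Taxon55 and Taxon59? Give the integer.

The MRCA of Taxon55 and Taxon59 is the node subtending (((((Taxon51,(Taxon59,Taxon52)),Taxon12),(Taxon43,Taxon9)),((Taxon65,(Taxon11,Taxon39)),(Taxon49,(Taxon5,Taxon46)))),((Taxon47,Taxon42),((Taxon55,Taxon2),(Taxon54,Taxon24)))).
From Taxon55 up to that node: 4 branches. From Taxon59 up to the same node: 6 branches. Total: 4 + 6 = 10.

10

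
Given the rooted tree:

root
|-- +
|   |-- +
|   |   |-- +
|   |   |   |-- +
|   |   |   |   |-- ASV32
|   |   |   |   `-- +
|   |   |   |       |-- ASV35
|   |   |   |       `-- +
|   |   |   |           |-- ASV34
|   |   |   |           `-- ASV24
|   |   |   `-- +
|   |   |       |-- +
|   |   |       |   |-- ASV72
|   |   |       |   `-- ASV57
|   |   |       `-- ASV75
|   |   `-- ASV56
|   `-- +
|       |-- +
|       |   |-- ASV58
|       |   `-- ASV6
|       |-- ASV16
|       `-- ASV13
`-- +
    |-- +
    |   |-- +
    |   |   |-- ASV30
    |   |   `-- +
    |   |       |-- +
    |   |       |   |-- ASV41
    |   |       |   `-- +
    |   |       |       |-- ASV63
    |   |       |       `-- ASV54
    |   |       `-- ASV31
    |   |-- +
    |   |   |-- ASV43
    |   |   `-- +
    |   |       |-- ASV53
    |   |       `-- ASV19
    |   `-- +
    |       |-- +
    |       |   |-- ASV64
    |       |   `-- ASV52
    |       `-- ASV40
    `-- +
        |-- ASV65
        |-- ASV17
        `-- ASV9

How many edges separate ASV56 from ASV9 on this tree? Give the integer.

6

The MRCA of ASV56 and ASV9 is the root of the tree.
From ASV56 up to that node: 3 branches. From ASV9 up to the same node: 3 branches. Total: 3 + 3 = 6.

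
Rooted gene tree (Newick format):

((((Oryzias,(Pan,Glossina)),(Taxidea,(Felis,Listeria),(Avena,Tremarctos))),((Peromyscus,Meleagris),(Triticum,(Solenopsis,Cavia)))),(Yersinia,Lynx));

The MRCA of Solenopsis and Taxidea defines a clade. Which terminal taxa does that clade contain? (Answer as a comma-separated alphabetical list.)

Avena, Cavia, Felis, Glossina, Listeria, Meleagris, Oryzias, Pan, Peromyscus, Solenopsis, Taxidea, Tremarctos, Triticum

Tracing Solenopsis: it sits inside (Solenopsis,Cavia).
Tracing Taxidea: it sits inside (Taxidea,(Felis,Listeria),(Avena,Tremarctos)).
The smallest clade enclosing both is (((Oryzias,(Pan,Glossina)),(Taxidea,(Felis,Listeria),(Avena,Tremarctos))),((Peromyscus,Meleagris),(Triticum,(Solenopsis,Cavia)))); the answer is its 13 terminal taxa in alphabetical order.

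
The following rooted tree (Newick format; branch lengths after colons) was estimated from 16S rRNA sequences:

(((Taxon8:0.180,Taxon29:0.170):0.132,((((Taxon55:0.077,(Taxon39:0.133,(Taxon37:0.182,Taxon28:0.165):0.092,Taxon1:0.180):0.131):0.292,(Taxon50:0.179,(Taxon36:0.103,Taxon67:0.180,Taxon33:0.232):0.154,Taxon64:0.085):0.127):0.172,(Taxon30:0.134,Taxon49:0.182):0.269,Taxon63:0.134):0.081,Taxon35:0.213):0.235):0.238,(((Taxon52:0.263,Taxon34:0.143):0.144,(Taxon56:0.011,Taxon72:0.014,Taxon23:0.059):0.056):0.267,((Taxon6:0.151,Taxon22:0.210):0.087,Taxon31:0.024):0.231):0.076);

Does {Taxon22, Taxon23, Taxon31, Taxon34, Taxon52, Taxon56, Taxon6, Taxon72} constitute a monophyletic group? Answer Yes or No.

The most recent common ancestor of these taxa subtends (((Taxon52,Taxon34),(Taxon56,Taxon72,Taxon23)),((Taxon6,Taxon22),Taxon31)).
That clade has exactly 8 tips — every listed taxon and nothing else — so the group is monophyletic.

Yes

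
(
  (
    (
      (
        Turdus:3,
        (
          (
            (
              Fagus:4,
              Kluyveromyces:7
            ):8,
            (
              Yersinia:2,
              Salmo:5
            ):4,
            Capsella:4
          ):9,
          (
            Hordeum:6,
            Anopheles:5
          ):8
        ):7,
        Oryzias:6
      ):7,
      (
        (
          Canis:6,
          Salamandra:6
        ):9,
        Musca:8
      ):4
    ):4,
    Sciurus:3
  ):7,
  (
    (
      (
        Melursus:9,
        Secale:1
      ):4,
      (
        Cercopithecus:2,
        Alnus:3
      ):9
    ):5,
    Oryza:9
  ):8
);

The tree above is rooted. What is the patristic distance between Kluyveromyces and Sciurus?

The path runs Kluyveromyces → … → MRCA → … → Sciurus; the MRCA is the node subtending (((Turdus,(((Fagus,Kluyveromyces),(Yersinia,Salmo),Capsella),(Hordeum,Anopheles)),Oryzias),((Canis,Salamandra),Musca)),Sciurus).
Branch lengths along that path: 7 + 8 + 9 + 7 + 7 + 4 + 3 = 45.

45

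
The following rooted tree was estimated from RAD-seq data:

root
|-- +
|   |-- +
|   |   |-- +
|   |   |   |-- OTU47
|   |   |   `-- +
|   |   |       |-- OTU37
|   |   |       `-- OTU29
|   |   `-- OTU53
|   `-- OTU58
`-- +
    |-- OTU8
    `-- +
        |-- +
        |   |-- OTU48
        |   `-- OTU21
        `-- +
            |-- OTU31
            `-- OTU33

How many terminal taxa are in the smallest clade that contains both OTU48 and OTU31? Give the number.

The MRCA of OTU48 and OTU31 is the node subtending ((OTU48,OTU21),(OTU31,OTU33)).
That clade contains 4 terminal taxa: OTU21, OTU31, OTU33, OTU48.

4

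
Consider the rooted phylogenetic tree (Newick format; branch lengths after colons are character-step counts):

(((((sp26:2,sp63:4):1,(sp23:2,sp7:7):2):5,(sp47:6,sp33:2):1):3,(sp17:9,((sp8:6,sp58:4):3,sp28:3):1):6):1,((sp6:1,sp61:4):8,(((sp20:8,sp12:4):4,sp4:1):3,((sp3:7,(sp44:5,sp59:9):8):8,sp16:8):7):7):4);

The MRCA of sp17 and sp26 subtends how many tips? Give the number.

The MRCA of sp17 and sp26 is the node subtending ((((sp26,sp63),(sp23,sp7)),(sp47,sp33)),(sp17,((sp8,sp58),sp28))).
That clade contains 10 terminal taxa: sp17, sp23, sp26, sp28, sp33, sp47, sp58, sp63, sp7, sp8.

10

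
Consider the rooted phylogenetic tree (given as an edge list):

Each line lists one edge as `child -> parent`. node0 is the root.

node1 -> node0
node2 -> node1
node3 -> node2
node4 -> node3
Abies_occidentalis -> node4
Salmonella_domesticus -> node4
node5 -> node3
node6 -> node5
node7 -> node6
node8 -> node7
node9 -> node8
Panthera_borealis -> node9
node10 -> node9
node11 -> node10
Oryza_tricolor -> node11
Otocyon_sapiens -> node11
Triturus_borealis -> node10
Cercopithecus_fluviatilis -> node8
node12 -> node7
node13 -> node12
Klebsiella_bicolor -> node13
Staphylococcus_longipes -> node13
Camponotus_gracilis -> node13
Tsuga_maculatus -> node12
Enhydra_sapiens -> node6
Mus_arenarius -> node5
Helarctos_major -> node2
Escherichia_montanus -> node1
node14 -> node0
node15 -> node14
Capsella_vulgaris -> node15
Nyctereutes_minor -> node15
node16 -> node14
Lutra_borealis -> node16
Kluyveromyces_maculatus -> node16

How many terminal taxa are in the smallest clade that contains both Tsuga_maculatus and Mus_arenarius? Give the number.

11

The MRCA of Tsuga_maculatus and Mus_arenarius is the node subtending (((((Panthera_borealis,((Oryza_tricolor,Otocyon_sapiens),Triturus_borealis)),Cercopithecus_fluviatilis),((Klebsiella_bicolor,Staphylococcus_longipes,Camponotus_gracilis),Tsuga_maculatus)),Enhydra_sapiens),Mus_arenarius).
That clade contains 11 terminal taxa: Camponotus_gracilis, Cercopithecus_fluviatilis, Enhydra_sapiens, Klebsiella_bicolor, Mus_arenarius, Oryza_tricolor, Otocyon_sapiens, Panthera_borealis, Staphylococcus_longipes, Triturus_borealis, Tsuga_maculatus.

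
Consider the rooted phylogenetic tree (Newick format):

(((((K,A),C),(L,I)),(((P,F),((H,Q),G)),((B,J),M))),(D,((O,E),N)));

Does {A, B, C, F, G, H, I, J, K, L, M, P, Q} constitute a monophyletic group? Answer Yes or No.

Yes

The most recent common ancestor of these taxa subtends ((((K,A),C),(L,I)),(((P,F),((H,Q),G)),((B,J),M))).
That clade has exactly 13 tips — every listed taxon and nothing else — so the group is monophyletic.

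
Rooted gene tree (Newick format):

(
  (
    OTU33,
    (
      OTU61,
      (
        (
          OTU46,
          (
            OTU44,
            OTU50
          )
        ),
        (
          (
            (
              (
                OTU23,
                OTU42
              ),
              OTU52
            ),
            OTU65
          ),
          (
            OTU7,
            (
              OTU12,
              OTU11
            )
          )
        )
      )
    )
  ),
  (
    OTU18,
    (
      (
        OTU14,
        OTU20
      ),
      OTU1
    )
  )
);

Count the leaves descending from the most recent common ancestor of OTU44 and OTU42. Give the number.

The MRCA of OTU44 and OTU42 is the node subtending ((OTU46,(OTU44,OTU50)),((((OTU23,OTU42),OTU52),OTU65),(OTU7,(OTU12,OTU11)))).
That clade contains 10 terminal taxa: OTU11, OTU12, OTU23, OTU42, OTU44, OTU46, OTU50, OTU52, OTU65, OTU7.

10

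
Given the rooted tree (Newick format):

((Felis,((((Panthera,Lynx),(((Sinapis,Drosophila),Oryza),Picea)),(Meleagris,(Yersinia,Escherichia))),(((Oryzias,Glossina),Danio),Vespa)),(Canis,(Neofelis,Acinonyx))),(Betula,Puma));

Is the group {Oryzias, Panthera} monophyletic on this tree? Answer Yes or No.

The MRCA of the listed taxa subtends ((((Panthera,Lynx),(((Sinapis,Drosophila),Oryza),Picea)),(Meleagris,(Yersinia,Escherichia))),(((Oryzias,Glossina),Danio),Vespa)).
That clade also contains Danio, Drosophila, Escherichia, Glossina, Lynx, Meleagris, Oryza, Picea, Sinapis, Vespa, Yersinia, which are not in the proposed group, so the group is not monophyletic.

No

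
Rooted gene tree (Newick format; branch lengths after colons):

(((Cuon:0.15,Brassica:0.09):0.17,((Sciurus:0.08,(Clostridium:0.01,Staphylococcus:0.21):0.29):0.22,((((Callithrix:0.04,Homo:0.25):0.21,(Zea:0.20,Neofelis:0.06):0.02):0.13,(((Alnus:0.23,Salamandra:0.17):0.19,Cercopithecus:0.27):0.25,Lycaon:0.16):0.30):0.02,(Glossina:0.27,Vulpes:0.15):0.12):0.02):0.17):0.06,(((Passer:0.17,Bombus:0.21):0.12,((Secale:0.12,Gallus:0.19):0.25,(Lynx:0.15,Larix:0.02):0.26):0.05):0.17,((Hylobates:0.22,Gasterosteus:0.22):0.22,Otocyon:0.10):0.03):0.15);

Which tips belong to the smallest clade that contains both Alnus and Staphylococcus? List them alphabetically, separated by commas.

Tracing Alnus: it sits inside (Alnus,Salamandra).
Tracing Staphylococcus: it sits inside (Clostridium,Staphylococcus).
The smallest clade enclosing both is ((Sciurus,(Clostridium,Staphylococcus)),((((Callithrix,Homo),(Zea,Neofelis)),(((Alnus,Salamandra),Cercopithecus),Lycaon)),(Glossina,Vulpes))); the answer is its 13 terminal taxa in alphabetical order.

Alnus, Callithrix, Cercopithecus, Clostridium, Glossina, Homo, Lycaon, Neofelis, Salamandra, Sciurus, Staphylococcus, Vulpes, Zea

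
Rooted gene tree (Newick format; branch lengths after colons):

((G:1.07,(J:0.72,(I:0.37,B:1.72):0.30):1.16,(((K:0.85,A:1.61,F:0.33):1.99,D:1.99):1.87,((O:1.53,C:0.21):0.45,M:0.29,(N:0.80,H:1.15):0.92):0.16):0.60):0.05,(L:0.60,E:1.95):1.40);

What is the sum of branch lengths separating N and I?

4.31

The path runs N → … → MRCA → … → I; the MRCA is the node subtending (G,(J,(I,B)),(((K,A,F),D),((O,C),M,(N,H)))).
Branch lengths along that path: 0.80 + 0.92 + 0.16 + 0.60 + 1.16 + 0.30 + 0.37 = 4.31.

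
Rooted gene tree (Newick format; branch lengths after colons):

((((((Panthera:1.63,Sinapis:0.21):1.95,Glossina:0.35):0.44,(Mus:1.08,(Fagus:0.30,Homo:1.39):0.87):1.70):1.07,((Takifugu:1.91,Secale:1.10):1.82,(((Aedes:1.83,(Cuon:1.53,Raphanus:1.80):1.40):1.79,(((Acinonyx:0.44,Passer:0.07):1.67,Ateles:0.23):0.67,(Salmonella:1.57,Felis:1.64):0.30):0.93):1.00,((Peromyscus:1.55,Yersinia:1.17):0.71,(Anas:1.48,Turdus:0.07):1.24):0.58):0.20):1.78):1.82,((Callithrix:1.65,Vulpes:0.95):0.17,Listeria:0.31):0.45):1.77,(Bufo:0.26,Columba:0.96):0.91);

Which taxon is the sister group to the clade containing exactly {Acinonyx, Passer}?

Ateles

The clade containing exactly {Acinonyx, Passer} attaches to the tree at the node subtending ((Acinonyx,Passer),Ateles).
The other lineage descending from that same node — the sister group — is the single tip Ateles.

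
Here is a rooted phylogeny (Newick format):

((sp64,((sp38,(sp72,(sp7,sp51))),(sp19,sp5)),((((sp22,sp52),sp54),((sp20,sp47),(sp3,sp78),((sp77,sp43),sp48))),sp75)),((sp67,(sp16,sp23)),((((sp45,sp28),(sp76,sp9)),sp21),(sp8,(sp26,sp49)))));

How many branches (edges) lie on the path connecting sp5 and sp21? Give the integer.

The MRCA of sp5 and sp21 is the root of the tree.
From sp5 up to that node: 4 branches. From sp21 up to the same node: 4 branches. Total: 4 + 4 = 8.

8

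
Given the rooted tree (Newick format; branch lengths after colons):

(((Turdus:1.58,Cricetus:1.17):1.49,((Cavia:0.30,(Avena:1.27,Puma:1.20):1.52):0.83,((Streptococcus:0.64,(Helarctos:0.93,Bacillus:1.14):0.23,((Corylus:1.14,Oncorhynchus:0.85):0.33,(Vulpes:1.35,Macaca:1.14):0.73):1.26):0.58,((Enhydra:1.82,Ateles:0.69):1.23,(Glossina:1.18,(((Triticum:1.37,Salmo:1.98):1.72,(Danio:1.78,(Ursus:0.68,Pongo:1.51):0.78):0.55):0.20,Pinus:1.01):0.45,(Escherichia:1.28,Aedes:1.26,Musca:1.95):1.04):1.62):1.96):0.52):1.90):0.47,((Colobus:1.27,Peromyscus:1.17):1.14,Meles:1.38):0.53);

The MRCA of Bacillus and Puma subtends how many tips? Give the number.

22

The MRCA of Bacillus and Puma is the node subtending ((Cavia,(Avena,Puma)),((Streptococcus,(Helarctos,Bacillus),((Corylus,Oncorhynchus),(Vulpes,Macaca))),((Enhydra,Ateles),(Glossina,(((Triticum,Salmo),(Danio,(Ursus,Pongo))),Pinus),(Escherichia,Aedes,Musca))))).
That clade contains 22 terminal taxa: Aedes, Ateles, Avena, Bacillus, Cavia, Corylus, Danio, Enhydra, Escherichia, Glossina, Helarctos, Macaca, Musca, Oncorhynchus, Pinus, Pongo, Puma, Salmo, Streptococcus, Triticum, Ursus, Vulpes.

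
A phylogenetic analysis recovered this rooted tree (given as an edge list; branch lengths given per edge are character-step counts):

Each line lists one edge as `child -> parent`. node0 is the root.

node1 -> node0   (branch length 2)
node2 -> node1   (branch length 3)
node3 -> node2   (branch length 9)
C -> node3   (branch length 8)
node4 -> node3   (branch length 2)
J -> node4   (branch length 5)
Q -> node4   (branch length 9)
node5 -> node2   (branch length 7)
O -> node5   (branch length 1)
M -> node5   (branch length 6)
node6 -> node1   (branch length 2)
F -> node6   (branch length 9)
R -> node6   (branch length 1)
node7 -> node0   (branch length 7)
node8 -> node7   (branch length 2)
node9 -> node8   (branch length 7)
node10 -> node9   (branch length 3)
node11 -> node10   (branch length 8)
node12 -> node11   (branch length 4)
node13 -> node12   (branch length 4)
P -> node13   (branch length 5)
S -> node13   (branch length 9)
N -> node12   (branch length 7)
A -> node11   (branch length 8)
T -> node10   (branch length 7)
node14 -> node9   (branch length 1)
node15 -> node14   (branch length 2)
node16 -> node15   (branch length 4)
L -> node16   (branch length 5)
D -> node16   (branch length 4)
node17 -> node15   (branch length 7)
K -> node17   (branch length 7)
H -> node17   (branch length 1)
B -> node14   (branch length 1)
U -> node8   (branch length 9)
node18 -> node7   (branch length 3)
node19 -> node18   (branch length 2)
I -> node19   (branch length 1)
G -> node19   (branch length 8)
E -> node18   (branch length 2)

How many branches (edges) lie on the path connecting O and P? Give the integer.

12

The MRCA of O and P is the root of the tree.
From O up to that node: 4 branches. From P up to the same node: 8 branches. Total: 4 + 8 = 12.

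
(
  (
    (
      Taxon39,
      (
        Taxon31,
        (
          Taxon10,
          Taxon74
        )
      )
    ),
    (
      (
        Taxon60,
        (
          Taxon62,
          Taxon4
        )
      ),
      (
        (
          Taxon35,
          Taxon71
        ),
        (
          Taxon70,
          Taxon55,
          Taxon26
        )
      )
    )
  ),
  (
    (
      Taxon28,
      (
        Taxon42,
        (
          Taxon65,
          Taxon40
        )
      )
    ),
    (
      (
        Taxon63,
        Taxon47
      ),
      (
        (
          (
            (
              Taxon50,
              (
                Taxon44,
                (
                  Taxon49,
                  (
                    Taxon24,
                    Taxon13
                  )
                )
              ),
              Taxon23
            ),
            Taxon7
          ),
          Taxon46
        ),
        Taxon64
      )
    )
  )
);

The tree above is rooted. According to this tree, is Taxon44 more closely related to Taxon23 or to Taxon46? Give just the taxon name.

The MRCA of Taxon44 and Taxon23 subtends (Taxon50,(Taxon44,(Taxon49,(Taxon24,Taxon13))),Taxon23) (6 taxa).
The MRCA of Taxon44 and Taxon46 subtends (((Taxon50,(Taxon44,(Taxon49,(Taxon24,Taxon13))),Taxon23),Taxon7),Taxon46) (8 taxa).
The first is nested inside the second, so Taxon44 shares a more recent common ancestor with Taxon23.

Taxon23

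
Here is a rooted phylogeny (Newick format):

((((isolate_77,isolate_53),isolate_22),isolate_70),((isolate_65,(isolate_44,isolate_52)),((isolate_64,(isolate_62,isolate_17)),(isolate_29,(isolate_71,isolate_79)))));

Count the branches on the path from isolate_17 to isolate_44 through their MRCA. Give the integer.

7

The MRCA of isolate_17 and isolate_44 is the node subtending ((isolate_65,(isolate_44,isolate_52)),((isolate_64,(isolate_62,isolate_17)),(isolate_29,(isolate_71,isolate_79)))).
From isolate_17 up to that node: 4 branches. From isolate_44 up to the same node: 3 branches. Total: 4 + 3 = 7.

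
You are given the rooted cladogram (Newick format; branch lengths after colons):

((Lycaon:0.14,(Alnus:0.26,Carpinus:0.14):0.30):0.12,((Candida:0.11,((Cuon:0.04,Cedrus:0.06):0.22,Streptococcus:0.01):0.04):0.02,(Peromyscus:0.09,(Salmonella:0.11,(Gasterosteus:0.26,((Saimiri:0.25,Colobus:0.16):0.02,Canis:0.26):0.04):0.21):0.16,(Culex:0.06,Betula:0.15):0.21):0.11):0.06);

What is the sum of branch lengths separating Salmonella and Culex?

The path runs Salmonella → … → MRCA → … → Culex; the MRCA is the node subtending (Peromyscus,(Salmonella,(Gasterosteus,((Saimiri,Colobus),Canis))),(Culex,Betula)).
Branch lengths along that path: 0.11 + 0.16 + 0.21 + 0.06 = 0.54.

0.54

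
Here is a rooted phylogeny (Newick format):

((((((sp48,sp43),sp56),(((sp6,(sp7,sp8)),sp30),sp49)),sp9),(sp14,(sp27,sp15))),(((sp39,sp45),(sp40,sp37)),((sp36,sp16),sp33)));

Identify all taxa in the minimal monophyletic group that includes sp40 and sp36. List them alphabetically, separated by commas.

Tracing sp40: it sits inside (sp40,sp37).
Tracing sp36: it sits inside (sp36,sp16).
The smallest clade enclosing both is (((sp39,sp45),(sp40,sp37)),((sp36,sp16),sp33)); the answer is its 7 terminal taxa in alphabetical order.

sp16, sp33, sp36, sp37, sp39, sp40, sp45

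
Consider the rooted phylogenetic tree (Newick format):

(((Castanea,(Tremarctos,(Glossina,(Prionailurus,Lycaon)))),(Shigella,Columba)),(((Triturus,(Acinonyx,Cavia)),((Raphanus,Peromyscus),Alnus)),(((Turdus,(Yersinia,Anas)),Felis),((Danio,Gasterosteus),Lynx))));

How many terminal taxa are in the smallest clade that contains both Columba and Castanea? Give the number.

The MRCA of Columba and Castanea is the node subtending ((Castanea,(Tremarctos,(Glossina,(Prionailurus,Lycaon)))),(Shigella,Columba)).
That clade contains 7 terminal taxa: Castanea, Columba, Glossina, Lycaon, Prionailurus, Shigella, Tremarctos.

7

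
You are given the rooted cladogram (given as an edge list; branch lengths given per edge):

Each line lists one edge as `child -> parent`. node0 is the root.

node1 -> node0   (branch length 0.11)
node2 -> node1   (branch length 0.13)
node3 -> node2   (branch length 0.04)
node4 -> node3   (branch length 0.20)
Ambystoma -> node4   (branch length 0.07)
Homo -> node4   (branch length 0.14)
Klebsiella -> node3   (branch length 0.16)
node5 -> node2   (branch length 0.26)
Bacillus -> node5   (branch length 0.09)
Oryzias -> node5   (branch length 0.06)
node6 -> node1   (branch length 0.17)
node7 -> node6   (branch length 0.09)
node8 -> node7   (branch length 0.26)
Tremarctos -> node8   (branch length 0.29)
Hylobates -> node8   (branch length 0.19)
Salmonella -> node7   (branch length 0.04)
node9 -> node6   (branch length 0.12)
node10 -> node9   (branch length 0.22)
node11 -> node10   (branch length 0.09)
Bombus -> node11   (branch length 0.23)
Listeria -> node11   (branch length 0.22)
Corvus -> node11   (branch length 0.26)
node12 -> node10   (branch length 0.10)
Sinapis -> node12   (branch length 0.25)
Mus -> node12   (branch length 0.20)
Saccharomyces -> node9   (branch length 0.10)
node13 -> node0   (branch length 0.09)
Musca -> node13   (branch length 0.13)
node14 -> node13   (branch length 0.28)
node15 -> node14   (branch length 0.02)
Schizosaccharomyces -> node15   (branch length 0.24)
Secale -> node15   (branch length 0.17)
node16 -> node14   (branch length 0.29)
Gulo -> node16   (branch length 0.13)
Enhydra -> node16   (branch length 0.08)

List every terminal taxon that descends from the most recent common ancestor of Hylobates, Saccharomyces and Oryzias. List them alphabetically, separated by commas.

Tracing Hylobates: it sits inside (Tremarctos,Hylobates).
Tracing Saccharomyces: it sits inside (((Bombus,Listeria,Corvus),(Sinapis,Mus)),Saccharomyces).
Tracing Oryzias: it sits inside (Bacillus,Oryzias).
The smallest clade enclosing all 3 is ((((Ambystoma,Homo),Klebsiella),(Bacillus,Oryzias)),(((Tremarctos,Hylobates),Salmonella),(((Bombus,Listeria,Corvus),(Sinapis,Mus)),Saccharomyces))); the answer is its 14 terminal taxa in alphabetical order.

Ambystoma, Bacillus, Bombus, Corvus, Homo, Hylobates, Klebsiella, Listeria, Mus, Oryzias, Saccharomyces, Salmonella, Sinapis, Tremarctos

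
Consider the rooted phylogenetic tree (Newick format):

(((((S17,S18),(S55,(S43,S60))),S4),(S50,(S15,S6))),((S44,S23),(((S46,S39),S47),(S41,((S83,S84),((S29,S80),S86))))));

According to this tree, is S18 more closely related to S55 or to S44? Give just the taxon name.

S55

The MRCA of S18 and S55 subtends ((S17,S18),(S55,(S43,S60))) (5 taxa).
The MRCA of S18 and S44 is the root, subtending the entire tree (20 taxa).
The first is nested inside the second, so S18 shares a more recent common ancestor with S55.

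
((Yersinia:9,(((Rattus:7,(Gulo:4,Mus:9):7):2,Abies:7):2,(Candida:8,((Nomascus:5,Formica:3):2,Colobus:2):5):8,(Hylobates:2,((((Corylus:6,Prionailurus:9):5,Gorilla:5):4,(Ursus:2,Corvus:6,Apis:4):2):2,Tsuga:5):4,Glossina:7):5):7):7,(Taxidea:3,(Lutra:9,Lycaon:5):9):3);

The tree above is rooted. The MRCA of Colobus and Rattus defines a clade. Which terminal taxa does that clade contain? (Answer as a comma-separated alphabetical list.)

Tracing Colobus: it sits inside ((Nomascus,Formica),Colobus).
Tracing Rattus: it sits inside (Rattus,(Gulo,Mus)).
The smallest clade enclosing both is (((Rattus,(Gulo,Mus)),Abies),(Candida,((Nomascus,Formica),Colobus)),(Hylobates,((((Corylus,Prionailurus),Gorilla),(Ursus,Corvus,Apis)),Tsuga),Glossina)); the answer is its 17 terminal taxa in alphabetical order.

Abies, Apis, Candida, Colobus, Corvus, Corylus, Formica, Glossina, Gorilla, Gulo, Hylobates, Mus, Nomascus, Prionailurus, Rattus, Tsuga, Ursus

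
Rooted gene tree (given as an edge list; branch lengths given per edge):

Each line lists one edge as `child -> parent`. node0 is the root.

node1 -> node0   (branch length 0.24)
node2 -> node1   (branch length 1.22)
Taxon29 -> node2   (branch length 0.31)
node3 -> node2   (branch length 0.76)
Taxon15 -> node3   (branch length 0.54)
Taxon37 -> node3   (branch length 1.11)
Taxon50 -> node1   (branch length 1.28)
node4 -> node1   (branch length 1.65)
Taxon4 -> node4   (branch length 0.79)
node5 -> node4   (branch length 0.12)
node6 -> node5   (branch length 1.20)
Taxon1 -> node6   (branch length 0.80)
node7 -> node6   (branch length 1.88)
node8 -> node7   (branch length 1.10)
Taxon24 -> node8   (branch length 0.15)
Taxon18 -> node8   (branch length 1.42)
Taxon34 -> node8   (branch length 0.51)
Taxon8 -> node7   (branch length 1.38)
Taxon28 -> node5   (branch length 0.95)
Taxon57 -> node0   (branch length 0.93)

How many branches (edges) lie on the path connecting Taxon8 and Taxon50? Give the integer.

6

The MRCA of Taxon8 and Taxon50 is the node subtending ((Taxon29,(Taxon15,Taxon37)),Taxon50,(Taxon4,((Taxon1,((Taxon24,Taxon18,Taxon34),Taxon8)),Taxon28))).
From Taxon8 up to that node: 5 branches. From Taxon50 up to the same node: 1 branch. Total: 5 + 1 = 6.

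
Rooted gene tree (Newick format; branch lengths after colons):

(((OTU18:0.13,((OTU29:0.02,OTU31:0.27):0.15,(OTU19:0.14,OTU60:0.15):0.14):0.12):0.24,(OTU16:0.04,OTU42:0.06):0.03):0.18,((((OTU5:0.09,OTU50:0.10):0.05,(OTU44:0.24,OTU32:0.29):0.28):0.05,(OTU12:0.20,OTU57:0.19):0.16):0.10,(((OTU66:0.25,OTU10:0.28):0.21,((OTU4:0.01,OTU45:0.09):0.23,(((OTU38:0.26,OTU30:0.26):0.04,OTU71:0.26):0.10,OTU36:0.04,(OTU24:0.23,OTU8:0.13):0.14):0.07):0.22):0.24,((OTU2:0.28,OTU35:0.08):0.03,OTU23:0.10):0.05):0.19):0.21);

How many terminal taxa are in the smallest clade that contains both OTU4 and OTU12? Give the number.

19

The MRCA of OTU4 and OTU12 is the node subtending ((((OTU5,OTU50),(OTU44,OTU32)),(OTU12,OTU57)),(((OTU66,OTU10),((OTU4,OTU45),(((OTU38,OTU30),OTU71),OTU36,(OTU24,OTU8)))),((OTU2,OTU35),OTU23))).
That clade contains 19 terminal taxa: OTU10, OTU12, OTU2, OTU23, OTU24, OTU30, OTU32, OTU35, OTU36, OTU38, OTU4, OTU44, OTU45, OTU5, OTU50, OTU57, OTU66, OTU71, OTU8.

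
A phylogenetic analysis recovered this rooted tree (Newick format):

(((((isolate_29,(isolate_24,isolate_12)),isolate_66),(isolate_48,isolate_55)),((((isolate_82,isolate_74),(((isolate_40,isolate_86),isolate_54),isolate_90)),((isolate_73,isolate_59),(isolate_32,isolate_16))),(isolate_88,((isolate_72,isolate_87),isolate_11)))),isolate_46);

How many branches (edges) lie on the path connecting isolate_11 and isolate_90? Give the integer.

7

The MRCA of isolate_11 and isolate_90 is the node subtending ((((isolate_82,isolate_74),(((isolate_40,isolate_86),isolate_54),isolate_90)),((isolate_73,isolate_59),(isolate_32,isolate_16))),(isolate_88,((isolate_72,isolate_87),isolate_11))).
From isolate_11 up to that node: 3 branches. From isolate_90 up to the same node: 4 branches. Total: 3 + 4 = 7.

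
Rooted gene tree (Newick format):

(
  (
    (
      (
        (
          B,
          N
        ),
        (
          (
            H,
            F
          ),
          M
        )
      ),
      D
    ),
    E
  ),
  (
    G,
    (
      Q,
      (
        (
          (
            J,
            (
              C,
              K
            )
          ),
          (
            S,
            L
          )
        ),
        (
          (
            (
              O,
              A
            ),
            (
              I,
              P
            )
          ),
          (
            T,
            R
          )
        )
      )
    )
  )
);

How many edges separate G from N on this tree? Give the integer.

7

The MRCA of G and N is the root of the tree.
From G up to that node: 2 branches. From N up to the same node: 5 branches. Total: 2 + 5 = 7.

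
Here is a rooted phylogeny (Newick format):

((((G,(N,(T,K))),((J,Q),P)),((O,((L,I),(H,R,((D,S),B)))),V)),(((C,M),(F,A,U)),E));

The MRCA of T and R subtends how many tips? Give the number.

The MRCA of T and R is the node subtending (((G,(N,(T,K))),((J,Q),P)),((O,((L,I),(H,R,((D,S),B)))),V)).
That clade contains 16 terminal taxa: B, D, G, H, I, J, K, L, N, O, P, Q, R, S, T, V.

16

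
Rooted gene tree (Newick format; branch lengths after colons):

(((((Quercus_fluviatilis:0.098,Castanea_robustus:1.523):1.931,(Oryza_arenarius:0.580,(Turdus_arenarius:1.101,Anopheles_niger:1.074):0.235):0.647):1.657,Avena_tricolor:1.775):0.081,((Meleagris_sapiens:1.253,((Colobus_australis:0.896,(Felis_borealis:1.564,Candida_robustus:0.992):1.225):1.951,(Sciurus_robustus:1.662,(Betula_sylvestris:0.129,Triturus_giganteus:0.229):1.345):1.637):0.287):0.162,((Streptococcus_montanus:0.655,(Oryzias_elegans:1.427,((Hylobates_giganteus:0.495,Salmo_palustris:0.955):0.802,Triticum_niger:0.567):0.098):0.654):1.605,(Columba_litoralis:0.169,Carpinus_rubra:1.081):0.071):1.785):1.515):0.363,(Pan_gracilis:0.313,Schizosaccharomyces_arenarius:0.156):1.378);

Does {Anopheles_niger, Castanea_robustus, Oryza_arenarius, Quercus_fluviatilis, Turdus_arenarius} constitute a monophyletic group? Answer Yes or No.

The most recent common ancestor of these taxa subtends ((Quercus_fluviatilis,Castanea_robustus),(Oryza_arenarius,(Turdus_arenarius,Anopheles_niger))).
That clade has exactly 5 tips — every listed taxon and nothing else — so the group is monophyletic.

Yes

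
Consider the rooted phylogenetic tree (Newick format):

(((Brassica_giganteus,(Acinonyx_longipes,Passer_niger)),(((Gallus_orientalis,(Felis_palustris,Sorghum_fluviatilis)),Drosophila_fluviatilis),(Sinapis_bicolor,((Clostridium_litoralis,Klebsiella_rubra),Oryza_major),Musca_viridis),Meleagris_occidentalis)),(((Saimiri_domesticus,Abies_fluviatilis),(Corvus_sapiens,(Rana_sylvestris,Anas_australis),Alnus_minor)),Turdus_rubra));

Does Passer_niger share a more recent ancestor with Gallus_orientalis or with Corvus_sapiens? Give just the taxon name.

The MRCA of Passer_niger and Gallus_orientalis subtends ((Brassica_giganteus,(Acinonyx_longipes,Passer_niger)),(((Gallus_orientalis,(Felis_palustris,Sorghum_fluviatilis)),Drosophila_fluviatilis),(Sinapis_bicolor,((Clostridium_litoralis,Klebsiella_rubra),Oryza_major),Musca_viridis),Meleagris_occidentalis)) (13 taxa).
The MRCA of Passer_niger and Corvus_sapiens is the root, subtending the entire tree (20 taxa).
The first is nested inside the second, so Passer_niger shares a more recent common ancestor with Gallus_orientalis.

Gallus_orientalis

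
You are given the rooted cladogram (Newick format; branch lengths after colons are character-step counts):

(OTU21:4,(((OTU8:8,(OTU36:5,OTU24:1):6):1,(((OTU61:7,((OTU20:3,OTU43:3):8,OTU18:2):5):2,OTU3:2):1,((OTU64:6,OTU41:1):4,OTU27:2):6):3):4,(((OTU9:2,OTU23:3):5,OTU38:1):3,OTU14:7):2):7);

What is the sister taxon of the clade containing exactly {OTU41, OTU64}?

OTU27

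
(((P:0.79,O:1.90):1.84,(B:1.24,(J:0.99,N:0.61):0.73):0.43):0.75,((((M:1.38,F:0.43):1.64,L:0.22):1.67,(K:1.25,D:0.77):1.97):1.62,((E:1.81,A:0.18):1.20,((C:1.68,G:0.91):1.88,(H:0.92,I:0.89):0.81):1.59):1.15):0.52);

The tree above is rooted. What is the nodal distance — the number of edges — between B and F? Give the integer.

The MRCA of B and F is the root of the tree.
From B up to that node: 3 branches. From F up to the same node: 5 branches. Total: 3 + 5 = 8.

8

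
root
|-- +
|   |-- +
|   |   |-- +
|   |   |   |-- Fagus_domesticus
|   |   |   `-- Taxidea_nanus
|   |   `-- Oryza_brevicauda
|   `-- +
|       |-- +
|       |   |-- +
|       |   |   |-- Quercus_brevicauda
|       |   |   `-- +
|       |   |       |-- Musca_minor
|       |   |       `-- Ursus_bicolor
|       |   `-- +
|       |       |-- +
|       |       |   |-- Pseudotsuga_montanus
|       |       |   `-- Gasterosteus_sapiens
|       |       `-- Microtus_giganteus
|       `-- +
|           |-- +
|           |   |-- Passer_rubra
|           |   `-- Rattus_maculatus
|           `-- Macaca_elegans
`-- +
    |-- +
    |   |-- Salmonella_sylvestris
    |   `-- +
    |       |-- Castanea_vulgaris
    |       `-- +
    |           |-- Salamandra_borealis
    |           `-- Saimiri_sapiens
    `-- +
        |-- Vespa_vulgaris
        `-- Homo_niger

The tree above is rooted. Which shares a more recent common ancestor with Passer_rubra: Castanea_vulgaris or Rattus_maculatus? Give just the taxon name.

Rattus_maculatus

The MRCA of Passer_rubra and Rattus_maculatus subtends (Passer_rubra,Rattus_maculatus) (2 taxa).
The MRCA of Passer_rubra and Castanea_vulgaris is the root, subtending the entire tree (18 taxa).
The first is nested inside the second, so Passer_rubra shares a more recent common ancestor with Rattus_maculatus.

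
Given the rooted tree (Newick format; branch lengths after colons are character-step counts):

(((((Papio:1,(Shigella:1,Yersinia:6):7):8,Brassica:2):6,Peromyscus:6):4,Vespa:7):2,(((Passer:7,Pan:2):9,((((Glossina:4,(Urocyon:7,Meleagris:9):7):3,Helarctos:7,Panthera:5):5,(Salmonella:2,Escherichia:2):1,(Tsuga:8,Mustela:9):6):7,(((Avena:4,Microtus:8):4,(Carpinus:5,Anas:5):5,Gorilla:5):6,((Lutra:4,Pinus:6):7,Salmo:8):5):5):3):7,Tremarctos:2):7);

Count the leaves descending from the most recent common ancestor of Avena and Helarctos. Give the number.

17

The MRCA of Avena and Helarctos is the node subtending ((((Glossina,(Urocyon,Meleagris)),Helarctos,Panthera),(Salmonella,Escherichia),(Tsuga,Mustela)),(((Avena,Microtus),(Carpinus,Anas),Gorilla),((Lutra,Pinus),Salmo))).
That clade contains 17 terminal taxa: Anas, Avena, Carpinus, Escherichia, Glossina, Gorilla, Helarctos, Lutra, Meleagris, Microtus, Mustela, Panthera, Pinus, Salmo, Salmonella, Tsuga, Urocyon.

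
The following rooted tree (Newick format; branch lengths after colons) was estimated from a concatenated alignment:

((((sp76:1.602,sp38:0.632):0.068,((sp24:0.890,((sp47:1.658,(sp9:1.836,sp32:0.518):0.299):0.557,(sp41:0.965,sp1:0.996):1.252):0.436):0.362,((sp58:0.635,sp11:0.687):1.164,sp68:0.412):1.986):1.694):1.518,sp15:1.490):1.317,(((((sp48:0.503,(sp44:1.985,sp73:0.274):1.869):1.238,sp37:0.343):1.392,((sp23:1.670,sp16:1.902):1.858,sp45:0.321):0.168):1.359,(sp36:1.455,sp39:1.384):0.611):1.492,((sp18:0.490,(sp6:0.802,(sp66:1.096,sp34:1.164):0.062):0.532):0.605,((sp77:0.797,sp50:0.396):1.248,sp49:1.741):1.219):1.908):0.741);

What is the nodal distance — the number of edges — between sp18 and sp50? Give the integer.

The MRCA of sp18 and sp50 is the node subtending ((sp18,(sp6,(sp66,sp34))),((sp77,sp50),sp49)).
From sp18 up to that node: 2 branches. From sp50 up to the same node: 3 branches. Total: 2 + 3 = 5.

5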